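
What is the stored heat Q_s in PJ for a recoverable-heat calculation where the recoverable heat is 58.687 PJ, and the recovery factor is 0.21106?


Q_s = Q_rec / RF
Q_s = 58.687 / 0.21106
Q_s = 278.06 PJ


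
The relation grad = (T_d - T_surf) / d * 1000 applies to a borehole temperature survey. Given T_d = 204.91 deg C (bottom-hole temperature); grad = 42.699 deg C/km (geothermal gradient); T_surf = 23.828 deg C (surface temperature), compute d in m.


d = (T_d - T_surf) / grad * 1000
d = (204.91 - 23.828) / 42.699 * 1000
d = 4240.9 m


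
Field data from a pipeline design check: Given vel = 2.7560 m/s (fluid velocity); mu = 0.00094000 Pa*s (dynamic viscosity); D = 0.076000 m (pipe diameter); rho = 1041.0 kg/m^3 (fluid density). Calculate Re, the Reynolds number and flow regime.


Step 1: Re = rho*vel*D/mu = 1041.0*2.756*0.076/0.00094 = 2.3196e+05
Step 2: Re = 2.3196e+05 > 4000, so flow is turbulent.
Re = 2.3196e+05 (turbulent)


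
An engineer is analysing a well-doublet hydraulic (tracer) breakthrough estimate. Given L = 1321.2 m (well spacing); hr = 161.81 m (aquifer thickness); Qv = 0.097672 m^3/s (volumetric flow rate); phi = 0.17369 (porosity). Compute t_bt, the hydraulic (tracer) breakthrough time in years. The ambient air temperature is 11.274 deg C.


t_bt = pi * hr * phi * L^2 / (3 * Qv) / (365.25*86400)
t_bt = pi * 161.81 * 0.17369 * 1321.2^2 / (3 * 0.097672) / (365.25*86400)
t_bt = 16.668 years


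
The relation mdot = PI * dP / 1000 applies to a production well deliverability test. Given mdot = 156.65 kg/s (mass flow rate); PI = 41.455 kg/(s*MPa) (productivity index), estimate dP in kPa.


dP = mdot * 1000 / PI
dP = 156.65 * 1000 / 41.455
dP = 3778.8 kPa


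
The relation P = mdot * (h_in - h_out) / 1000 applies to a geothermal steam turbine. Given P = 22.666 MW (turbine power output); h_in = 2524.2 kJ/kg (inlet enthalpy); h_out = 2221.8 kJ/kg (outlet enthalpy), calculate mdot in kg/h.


mdot = P * 1000 / (h_in - h_out)
mdot = 22.666 * 1000 / (2524.2 - 2221.8)
mdot = 74.95370 kg/s
Convert: 74.95370 kg/s * 3600.0 = 2.6983e+05 kg/h
mdot = 2.6983e+05 kg/h


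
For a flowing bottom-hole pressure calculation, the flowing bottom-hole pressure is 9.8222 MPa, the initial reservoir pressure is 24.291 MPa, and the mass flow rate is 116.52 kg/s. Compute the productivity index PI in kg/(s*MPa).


PI = mdot / (P_i - P_wf)
PI = 116.52 / (24.291 - 9.8222)
PI = 8.0532 kg/(s*MPa)


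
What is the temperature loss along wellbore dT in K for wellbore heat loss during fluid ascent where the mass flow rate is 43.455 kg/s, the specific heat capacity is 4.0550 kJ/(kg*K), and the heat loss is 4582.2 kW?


dT = Q_loss / (mdot * cp)
dT = 4582.2 / (43.455 * 4.0550)
dT = 26.004 K


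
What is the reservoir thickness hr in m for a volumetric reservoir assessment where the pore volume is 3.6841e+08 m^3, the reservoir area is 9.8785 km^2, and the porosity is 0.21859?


hr = Vp / (A * 1e6 * phi)
hr = 3.6841e+08 / (9.8785 * 1e6 * 0.21859)
hr = 170.61 m


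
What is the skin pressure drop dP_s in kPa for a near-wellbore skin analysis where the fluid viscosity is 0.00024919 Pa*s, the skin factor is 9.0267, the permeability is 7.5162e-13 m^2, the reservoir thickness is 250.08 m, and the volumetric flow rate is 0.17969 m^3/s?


dP_s = S * q * mu / (2*pi*k*hr) / 1000
dP_s = 9.0267 * 0.17969 * 0.00024919 / (2*pi*7.5162e-13*250.08) / 1000
dP_s = 342.24 kPa


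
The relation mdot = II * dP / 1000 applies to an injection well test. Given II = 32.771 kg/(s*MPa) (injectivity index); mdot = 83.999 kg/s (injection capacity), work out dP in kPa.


dP = mdot * 1000 / II
dP = 83.999 * 1000 / 32.771
dP = 2563.2 kPa


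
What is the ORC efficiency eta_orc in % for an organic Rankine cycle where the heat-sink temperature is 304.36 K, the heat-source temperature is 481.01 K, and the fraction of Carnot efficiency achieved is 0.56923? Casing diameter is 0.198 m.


eta_orc = (1 - Tc/Th) * f * 100
eta_orc = (1 - 304.36/481.01) * 0.56923 * 100
eta_orc = 20.905 %


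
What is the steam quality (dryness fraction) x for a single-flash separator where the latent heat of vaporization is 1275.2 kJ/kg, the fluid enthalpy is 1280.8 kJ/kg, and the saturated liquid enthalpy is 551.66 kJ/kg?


x = (h - hf) / hfg
x = (1280.8 - 551.66) / 1275.2
x = 0.57178


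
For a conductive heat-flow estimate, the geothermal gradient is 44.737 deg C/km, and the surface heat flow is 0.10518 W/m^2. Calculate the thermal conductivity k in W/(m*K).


k = q * 1000 / grad
k = 0.10518 * 1000 / 44.737
k = 2.3511 W/(m*K)


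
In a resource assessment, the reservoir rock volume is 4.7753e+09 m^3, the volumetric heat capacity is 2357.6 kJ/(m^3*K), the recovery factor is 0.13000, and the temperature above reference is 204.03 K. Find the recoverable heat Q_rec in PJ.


Step 1: Q_s = Vr*rhoc*dT/1e12 = 4.7753e+09*2357.6*204.03/1e12 = 2297.020 PJ
Step 2: Q_rec = Q_s * RF = 2297.020 * 0.13 = 298.61 PJ
Q_rec = 298.61 PJ


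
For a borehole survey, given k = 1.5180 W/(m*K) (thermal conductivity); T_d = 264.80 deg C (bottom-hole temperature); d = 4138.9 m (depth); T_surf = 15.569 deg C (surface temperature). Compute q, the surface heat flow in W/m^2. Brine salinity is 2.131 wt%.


Step 1: grad = (T_d - T_surf)/d * 1000 = (264.8 - 15.569)/4138.9 * 1000 = 60.21672 deg C/km
Step 2: q = k * grad / 1000 = 1.518 * 60.21672 / 1000 = 0.091409 W/m^2
q = 0.091409 W/m^2


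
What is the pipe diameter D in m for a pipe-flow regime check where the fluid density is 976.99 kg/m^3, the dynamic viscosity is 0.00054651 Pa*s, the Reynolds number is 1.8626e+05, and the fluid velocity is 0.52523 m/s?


D = Re * mu / (rho * vel)
D = 1.8626e+05 * 0.00054651 / (976.99 * 0.52523)
D = 0.19837 m


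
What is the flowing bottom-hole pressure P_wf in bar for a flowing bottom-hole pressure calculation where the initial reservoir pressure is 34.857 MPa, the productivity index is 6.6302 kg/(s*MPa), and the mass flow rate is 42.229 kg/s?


P_wf = P_i - mdot / PI
P_wf = 34.857 - 42.229 / 6.6302
P_wf = 28.48781 MPa
Convert: 28.48781 MPa * 10.0 = 284.88 bar
P_wf = 284.88 bar


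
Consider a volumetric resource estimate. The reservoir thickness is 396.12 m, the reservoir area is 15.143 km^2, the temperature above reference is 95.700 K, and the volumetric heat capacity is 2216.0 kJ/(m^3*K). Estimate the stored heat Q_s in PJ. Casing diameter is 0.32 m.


Step 1: Vr = A*1e6*hr = 15.143*1e6*396.12 = 5.998445e+09 m^3
Step 2: Q_s = Vr*rhoc*dT/1e12 = 5.998445e+09*2216.0*95.7/1e12 = 1272.1 PJ
Q_s = 1272.1 PJ


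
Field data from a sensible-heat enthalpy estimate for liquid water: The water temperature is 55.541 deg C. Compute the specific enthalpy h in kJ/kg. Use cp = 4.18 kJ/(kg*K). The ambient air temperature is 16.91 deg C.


h = cp * T
h = 4.18 * 55.541
h = 232.16 kJ/kg


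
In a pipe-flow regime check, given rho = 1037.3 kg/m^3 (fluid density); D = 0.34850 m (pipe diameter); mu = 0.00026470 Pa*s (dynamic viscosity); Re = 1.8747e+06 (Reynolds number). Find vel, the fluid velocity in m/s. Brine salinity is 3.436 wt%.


vel = Re * mu / (rho * D)
vel = 1.8747e+06 * 0.00026470 / (1037.3 * 0.34850)
vel = 1.3727 m/s


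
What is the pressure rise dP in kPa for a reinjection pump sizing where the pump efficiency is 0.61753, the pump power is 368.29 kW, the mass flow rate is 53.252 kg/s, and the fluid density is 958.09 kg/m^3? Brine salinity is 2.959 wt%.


dP = P_pump * rho * eta / mdot
dP = 368.29 * 958.09 * 0.61753 / 53.252
dP = 4091.8 kPa


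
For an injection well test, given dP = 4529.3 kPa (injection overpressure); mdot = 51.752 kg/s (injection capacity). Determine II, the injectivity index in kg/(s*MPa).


II = mdot * 1000 / dP
II = 51.752 * 1000 / 4529.3
II = 11.426 kg/(s*MPa)


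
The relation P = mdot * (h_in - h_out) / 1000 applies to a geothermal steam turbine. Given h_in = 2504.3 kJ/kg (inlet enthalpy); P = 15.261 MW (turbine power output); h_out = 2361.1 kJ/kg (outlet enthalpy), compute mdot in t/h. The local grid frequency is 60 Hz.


mdot = P * 1000 / (h_in - h_out)
mdot = 15.261 * 1000 / (2504.3 - 2361.1)
mdot = 106.5712 kg/s
Convert: 106.5712 kg/s * 3.6 = 383.66 t/h
mdot = 383.66 t/h


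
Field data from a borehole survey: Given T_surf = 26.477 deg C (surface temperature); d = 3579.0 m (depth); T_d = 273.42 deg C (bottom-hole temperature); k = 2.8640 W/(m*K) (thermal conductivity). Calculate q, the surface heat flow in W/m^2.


Step 1: grad = (T_d - T_surf)/d * 1000 = (273.42 - 26.477)/3579.0 * 1000 = 68.99776 deg C/km
Step 2: q = k * grad / 1000 = 2.864 * 68.99776 / 1000 = 0.19761 W/m^2
q = 0.19761 W/m^2


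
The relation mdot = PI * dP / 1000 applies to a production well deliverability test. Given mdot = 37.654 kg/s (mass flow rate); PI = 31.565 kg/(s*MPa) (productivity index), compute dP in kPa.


dP = mdot * 1000 / PI
dP = 37.654 * 1000 / 31.565
dP = 1192.9 kPa


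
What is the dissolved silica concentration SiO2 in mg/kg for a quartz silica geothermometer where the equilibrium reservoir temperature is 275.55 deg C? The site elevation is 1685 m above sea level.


SiO2 = 10^(5.19 - 1309/(T_eq + 273.15))
SiO2 = 10^(5.19 - 1309/(275.55 + 273.15))
SiO2 = 637.33 mg/kg


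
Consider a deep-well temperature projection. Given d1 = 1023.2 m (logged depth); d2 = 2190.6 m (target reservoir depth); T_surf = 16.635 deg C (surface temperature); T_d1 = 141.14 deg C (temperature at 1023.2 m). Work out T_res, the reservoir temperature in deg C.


Step 1: grad = (T_d1 - T_surf)/d1 * 1000 = (141.14 - 16.635)/1023.2 * 1000 = 121.6820 deg C/km
Step 2: T_res = T_surf + grad*d2/1000 = 16.635 + 121.6820*2190.6/1000 = 283.19 deg C
T_res = 283.19 deg C


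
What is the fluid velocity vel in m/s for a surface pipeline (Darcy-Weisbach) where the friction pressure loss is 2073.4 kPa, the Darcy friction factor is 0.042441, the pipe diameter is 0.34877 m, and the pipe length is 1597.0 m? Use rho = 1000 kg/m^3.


vel = sqrt(dP*1000*2*D / (f*L*rho))
vel = sqrt(2073.4*1000*2*0.34877 / (0.042441*1597.0*1000))
vel = 4.6193 m/s


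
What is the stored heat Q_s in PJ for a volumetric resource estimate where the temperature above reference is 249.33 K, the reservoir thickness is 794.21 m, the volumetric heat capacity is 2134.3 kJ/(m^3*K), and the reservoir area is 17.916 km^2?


Step 1: Vr = A*1e6*hr = 17.916*1e6*794.21 = 1.422907e+10 m^3
Step 2: Q_s = Vr*rhoc*dT/1e12 = 1.422907e+10*2134.3*249.33/1e12 = 7571.9 PJ
Q_s = 7571.9 PJ


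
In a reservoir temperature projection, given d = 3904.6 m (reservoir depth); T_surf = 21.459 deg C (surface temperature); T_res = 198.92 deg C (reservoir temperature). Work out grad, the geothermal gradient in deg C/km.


grad = (T_res - T_surf) / d * 1000
grad = (198.92 - 21.459) / 3904.6 * 1000
grad = 45.449 deg C/km


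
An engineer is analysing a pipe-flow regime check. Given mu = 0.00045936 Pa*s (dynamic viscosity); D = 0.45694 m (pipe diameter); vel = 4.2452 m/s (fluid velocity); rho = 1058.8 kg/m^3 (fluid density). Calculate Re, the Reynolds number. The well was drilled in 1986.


Re = rho * vel * D / mu
Re = 1058.8 * 4.2452 * 0.45694 / 0.00045936
Re = 4.4711e+06


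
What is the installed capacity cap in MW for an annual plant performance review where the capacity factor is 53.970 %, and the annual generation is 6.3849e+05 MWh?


cap = E_a / (CF/100 * 8760)
cap = 6.3849e+05 / (53.970/100 * 8760)
cap = 135.05 MW


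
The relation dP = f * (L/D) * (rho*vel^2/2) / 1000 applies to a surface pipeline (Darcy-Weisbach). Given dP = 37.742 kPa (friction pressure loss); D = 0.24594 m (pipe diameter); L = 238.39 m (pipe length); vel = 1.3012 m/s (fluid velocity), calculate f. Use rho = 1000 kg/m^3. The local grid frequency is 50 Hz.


f = dP*1000 / ((L/D)*(rho*vel^2/2))
f = 37.742*1000 / ((238.39/0.24594)*(1000*1.3012^2/2))
f = 0.045995


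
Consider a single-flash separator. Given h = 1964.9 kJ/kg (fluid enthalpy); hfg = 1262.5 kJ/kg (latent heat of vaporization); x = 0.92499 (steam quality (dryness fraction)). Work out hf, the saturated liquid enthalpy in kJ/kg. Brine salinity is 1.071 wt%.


hf = h - x * hfg
hf = 1964.9 - 0.92499 * 1262.5
hf = 797.10 kJ/kg


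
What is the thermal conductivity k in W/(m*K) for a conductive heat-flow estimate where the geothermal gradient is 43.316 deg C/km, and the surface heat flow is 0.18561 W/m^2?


k = q * 1000 / grad
k = 0.18561 * 1000 / 43.316
k = 4.2850 W/(m*K)


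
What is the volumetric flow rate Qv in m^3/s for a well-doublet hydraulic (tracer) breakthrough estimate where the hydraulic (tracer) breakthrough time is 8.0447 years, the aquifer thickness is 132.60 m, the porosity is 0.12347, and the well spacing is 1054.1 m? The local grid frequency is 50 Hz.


Qv = pi*hr*phi*L^2 / (3*t_bt*365.25*86400)
Qv = pi*132.60*0.12347*1054.1^2 / (3*8.0447*365.25*86400)
Qv = 0.075038 m^3/s


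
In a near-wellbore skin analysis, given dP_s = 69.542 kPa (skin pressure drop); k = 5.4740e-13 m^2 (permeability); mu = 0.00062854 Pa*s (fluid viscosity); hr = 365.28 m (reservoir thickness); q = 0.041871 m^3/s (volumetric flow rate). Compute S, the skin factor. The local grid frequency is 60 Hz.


S = dP_s * 1000 * 2*pi*k*hr / (q*mu)
S = 69.542 * 1000 * 2*pi*5.4740e-13*365.28 / (0.041871*0.00062854)
S = 3.3198


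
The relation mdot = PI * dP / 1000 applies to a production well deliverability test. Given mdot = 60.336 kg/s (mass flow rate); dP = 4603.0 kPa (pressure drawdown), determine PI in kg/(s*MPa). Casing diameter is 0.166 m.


PI = mdot * 1000 / dP
PI = 60.336 * 1000 / 4603.0
PI = 13.108 kg/(s*MPa)


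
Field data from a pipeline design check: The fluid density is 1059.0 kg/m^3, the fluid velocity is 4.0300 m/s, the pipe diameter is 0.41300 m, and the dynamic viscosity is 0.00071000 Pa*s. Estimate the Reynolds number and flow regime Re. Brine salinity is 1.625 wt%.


Step 1: Re = rho*vel*D/mu = 1059.0*4.03*0.413/0.00071 = 2.4825e+06
Step 2: Re = 2.4825e+06 > 4000, so flow is turbulent.
Re = 2.4825e+06 (turbulent)


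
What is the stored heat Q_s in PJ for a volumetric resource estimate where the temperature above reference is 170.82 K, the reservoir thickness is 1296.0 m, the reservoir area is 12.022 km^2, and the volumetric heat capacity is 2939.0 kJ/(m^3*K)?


Step 1: Vr = A*1e6*hr = 12.022*1e6*1296.0 = 1.558051e+10 m^3
Step 2: Q_s = Vr*rhoc*dT/1e12 = 1.558051e+10*2939.0*170.82/1e12 = 7822.0 PJ
Q_s = 7822.0 PJ


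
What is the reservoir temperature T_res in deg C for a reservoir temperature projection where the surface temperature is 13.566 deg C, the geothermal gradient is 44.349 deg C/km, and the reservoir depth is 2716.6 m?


T_res = T_surf + grad * d / 1000
T_res = 13.566 + 44.349 * 2716.6 / 1000
T_res = 134.04 deg C


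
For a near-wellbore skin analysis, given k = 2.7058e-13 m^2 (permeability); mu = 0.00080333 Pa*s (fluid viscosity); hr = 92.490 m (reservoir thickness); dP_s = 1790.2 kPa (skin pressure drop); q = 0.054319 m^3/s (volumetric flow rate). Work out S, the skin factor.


S = dP_s * 1000 * 2*pi*k*hr / (q*mu)
S = 1790.2 * 1000 * 2*pi*2.7058e-13*92.490 / (0.054319*0.00080333)
S = 6.4510


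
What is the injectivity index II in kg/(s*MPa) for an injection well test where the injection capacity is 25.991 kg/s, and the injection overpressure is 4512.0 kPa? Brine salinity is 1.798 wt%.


II = mdot * 1000 / dP
II = 25.991 * 1000 / 4512.0
II = 5.7604 kg/(s*MPa)


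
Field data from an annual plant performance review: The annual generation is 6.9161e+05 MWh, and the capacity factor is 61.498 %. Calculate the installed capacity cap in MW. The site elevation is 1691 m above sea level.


cap = E_a / (CF/100 * 8760)
cap = 6.9161e+05 / (61.498/100 * 8760)
cap = 128.38 MW


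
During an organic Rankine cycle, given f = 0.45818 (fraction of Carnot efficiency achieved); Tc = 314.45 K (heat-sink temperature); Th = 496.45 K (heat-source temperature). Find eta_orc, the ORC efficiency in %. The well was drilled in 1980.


eta_orc = (1 - Tc/Th) * f * 100
eta_orc = (1 - 314.45/496.45) * 0.45818 * 100
eta_orc = 16.797 %


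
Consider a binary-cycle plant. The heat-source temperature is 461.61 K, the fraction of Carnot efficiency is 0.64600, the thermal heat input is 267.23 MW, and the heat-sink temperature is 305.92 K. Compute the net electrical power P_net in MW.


Step 1: eta = (1 - Tc/Th)*f = (1 - 305.92/461.61)*0.646 = 0.2178803
Step 2: P_net = eta * Q_in = 0.2178803 * 267.23 = 58.224 MW
P_net = 58.224 MW


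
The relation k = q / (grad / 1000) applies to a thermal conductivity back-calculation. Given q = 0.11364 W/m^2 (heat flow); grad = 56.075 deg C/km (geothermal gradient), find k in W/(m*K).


k = q / (grad / 1000)
k = 0.11364 / (56.075 / 1000)
k = 2.0266 W/(m*K)


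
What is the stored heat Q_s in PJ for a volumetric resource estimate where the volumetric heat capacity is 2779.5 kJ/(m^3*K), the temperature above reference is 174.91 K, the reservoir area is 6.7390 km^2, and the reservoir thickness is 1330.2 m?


Step 1: Vr = A*1e6*hr = 6.739*1e6*1330.2 = 8.964218e+09 m^3
Step 2: Q_s = Vr*rhoc*dT/1e12 = 8.964218e+09*2779.5*174.91/1e12 = 4358.1 PJ
Q_s = 4358.1 PJ


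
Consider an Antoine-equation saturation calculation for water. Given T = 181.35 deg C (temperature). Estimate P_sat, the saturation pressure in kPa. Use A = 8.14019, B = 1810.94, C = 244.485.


P_sat = 10^(A - B/(C + T)) / 760 * 0.101325
P_sat = 10^(8.14019 - 1810.94/(244.485 + 181.35)) / 760 * 0.101325
P_sat = 1.028994 MPa
Convert: 1.028994 MPa * 1000.0 = 1029.0 kPa
P_sat = 1029.0 kPa


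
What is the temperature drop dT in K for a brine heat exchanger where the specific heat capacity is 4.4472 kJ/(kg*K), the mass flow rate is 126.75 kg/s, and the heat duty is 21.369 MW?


dT = Q * 1000 / (mdot * cp)
dT = 21.369 * 1000 / (126.75 * 4.4472)
dT = 37.910 K


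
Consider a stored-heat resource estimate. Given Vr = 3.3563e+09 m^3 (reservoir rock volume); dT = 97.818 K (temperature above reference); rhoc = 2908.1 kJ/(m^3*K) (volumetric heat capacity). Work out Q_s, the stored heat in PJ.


Q_s = Vr * rhoc * dT / 1e12
Q_s = 3.3563e+09 * 2908.1 * 97.818 / 1e12
Q_s = 954.75 PJ


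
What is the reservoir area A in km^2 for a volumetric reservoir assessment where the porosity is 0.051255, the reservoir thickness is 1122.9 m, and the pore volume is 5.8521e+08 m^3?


A = Vp / (1e6 * hr * phi)
A = 5.8521e+08 / (1e6 * 1122.9 * 0.051255)
A = 10.168 km^2


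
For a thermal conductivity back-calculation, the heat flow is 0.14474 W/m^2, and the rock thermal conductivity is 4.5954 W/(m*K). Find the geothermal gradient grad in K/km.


grad = q / k * 1000
grad = 0.14474 / 4.5954 * 1000
grad = 31.49671 deg C/km
Convert: 31.49671 deg C/km * 1.0 = 31.497 K/km
grad = 31.497 K/km


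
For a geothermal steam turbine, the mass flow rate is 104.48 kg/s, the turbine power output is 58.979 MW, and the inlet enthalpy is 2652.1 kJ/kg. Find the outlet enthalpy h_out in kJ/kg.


h_out = h_in - P * 1000 / mdot
h_out = 2652.1 - 58.979 * 1000 / 104.48
h_out = 2087.6 kJ/kg


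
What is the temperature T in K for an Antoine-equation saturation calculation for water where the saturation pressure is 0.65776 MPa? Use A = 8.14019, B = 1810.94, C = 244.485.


T = B / (A - log10(P_sat * 760 / 0.101325)) - C
T = 1810.94 / (8.14019 - log10(0.65776 * 760 / 0.101325)) - 244.485
T = 162.7400 deg C
Convert to K: 162.7400 + 273.15 = 435.89 K
T = 435.89 K


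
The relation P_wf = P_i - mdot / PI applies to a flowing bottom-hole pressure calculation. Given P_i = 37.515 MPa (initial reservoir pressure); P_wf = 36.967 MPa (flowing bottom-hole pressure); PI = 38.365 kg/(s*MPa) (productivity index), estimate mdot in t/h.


mdot = (P_i - P_wf) * PI
mdot = (37.515 - 36.967) * 38.365
mdot = 21.02402 kg/s
Convert: 21.02402 kg/s * 3.6 = 75.686 t/h
mdot = 75.686 t/h


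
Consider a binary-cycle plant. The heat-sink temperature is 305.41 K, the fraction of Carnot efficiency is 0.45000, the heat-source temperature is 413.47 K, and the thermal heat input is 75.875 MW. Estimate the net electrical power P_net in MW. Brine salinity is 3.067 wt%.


Step 1: eta = (1 - Tc/Th)*f = (1 - 305.41/413.47)*0.45 = 0.1176071
Step 2: P_net = eta * Q_in = 0.1176071 * 75.875 = 8.9234 MW
P_net = 8.9234 MW


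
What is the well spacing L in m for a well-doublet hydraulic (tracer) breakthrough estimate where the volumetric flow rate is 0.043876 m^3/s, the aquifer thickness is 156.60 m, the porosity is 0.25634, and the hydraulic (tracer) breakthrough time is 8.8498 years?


L = sqrt(t_bt*365.25*86400*3*Qv / (pi*hr*phi))
L = sqrt(8.8498*365.25*86400*3*0.043876 / (pi*156.60*0.25634))
L = 539.90 m


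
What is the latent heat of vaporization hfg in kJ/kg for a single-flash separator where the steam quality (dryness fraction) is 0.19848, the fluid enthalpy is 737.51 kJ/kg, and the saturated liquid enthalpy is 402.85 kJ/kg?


hfg = (h - hf) / x
hfg = (737.51 - 402.85) / 0.19848
hfg = 1686.1 kJ/kg


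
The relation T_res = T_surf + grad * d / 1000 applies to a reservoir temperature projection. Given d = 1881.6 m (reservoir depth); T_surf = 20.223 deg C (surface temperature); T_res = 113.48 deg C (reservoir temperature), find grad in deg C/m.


grad = (T_res - T_surf) / d * 1000
grad = (113.48 - 20.223) / 1881.6 * 1000
grad = 49.56261 deg C/km
Convert: 49.56261 deg C/km * 0.001 = 0.049563 deg C/m
grad = 0.049563 deg C/m


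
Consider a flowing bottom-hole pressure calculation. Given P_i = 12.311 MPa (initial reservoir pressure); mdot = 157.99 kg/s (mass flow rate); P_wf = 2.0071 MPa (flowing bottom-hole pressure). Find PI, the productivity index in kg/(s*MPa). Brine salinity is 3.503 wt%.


PI = mdot / (P_i - P_wf)
PI = 157.99 / (12.311 - 2.0071)
PI = 15.333 kg/(s*MPa)


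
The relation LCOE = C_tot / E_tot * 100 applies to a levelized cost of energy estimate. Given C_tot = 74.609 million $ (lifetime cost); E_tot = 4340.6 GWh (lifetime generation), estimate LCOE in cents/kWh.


LCOE = C_tot / E_tot * 100
LCOE = 74.609 / 4340.6 * 100
LCOE = 1.7189 cents/kWh


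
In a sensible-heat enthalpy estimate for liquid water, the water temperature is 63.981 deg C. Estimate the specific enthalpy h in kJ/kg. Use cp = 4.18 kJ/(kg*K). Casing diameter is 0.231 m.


h = cp * T
h = 4.18 * 63.981
h = 267.44 kJ/kg


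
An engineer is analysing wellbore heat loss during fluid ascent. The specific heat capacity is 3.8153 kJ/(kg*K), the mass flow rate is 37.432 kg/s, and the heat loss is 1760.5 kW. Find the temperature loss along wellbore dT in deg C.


dT = Q_loss / (mdot * cp)
dT = 1760.5 / (37.432 * 3.8153)
dT = 12.32720 K
Convert (temperature difference, 1 K = 1 deg C): 12.32720 K = 12.32720 deg C
dT = 12.327 deg C


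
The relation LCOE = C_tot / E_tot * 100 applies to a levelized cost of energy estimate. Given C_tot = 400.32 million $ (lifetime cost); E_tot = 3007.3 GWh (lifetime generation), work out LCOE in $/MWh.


LCOE = C_tot / E_tot * 100
LCOE = 400.32 / 3007.3 * 100
LCOE = 13.31161 cents/kWh
Convert: 13.31161 cents/kWh * 10.0 = 133.12 $/MWh
LCOE = 133.12 $/MWh


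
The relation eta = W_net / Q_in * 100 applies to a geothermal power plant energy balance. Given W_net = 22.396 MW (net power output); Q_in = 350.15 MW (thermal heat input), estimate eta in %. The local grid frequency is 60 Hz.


eta = W_net / Q_in * 100
eta = 22.396 / 350.15 * 100
eta = 6.3961 %


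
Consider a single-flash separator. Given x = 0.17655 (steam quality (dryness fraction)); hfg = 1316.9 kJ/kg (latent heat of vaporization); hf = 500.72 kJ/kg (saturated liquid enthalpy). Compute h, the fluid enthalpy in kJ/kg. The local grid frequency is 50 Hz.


h = hf + x * hfg
h = 500.72 + 0.17655 * 1316.9
h = 733.22 kJ/kg


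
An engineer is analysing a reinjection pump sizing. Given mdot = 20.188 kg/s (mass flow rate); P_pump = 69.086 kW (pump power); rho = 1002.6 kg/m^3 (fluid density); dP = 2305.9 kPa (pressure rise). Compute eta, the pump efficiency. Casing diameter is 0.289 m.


eta = mdot * dP / (rho * P_pump)
eta = 20.188 * 2305.9 / (1002.6 * 69.086)
eta = 0.67207


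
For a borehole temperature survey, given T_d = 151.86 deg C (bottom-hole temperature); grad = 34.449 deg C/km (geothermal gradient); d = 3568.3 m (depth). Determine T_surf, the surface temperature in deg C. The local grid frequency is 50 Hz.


T_surf = T_d - grad * d / 1000
T_surf = 151.86 - 34.449 * 3568.3 / 1000
T_surf = 28.936 deg C


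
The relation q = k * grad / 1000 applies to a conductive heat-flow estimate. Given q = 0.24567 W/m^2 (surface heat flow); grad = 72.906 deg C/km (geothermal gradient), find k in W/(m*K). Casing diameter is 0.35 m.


k = q * 1000 / grad
k = 0.24567 * 1000 / 72.906
k = 3.3697 W/(m*K)


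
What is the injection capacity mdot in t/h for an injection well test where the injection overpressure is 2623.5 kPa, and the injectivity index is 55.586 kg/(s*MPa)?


mdot = II * dP / 1000
mdot = 55.586 * 2623.5 / 1000
mdot = 145.8299 kg/s
Convert: 145.8299 kg/s * 3.6 = 524.99 t/h
mdot = 524.99 t/h


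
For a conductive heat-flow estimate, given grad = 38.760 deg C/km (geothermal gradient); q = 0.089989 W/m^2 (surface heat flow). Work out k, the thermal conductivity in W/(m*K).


k = q * 1000 / grad
k = 0.089989 * 1000 / 38.760
k = 2.3217 W/(m*K)


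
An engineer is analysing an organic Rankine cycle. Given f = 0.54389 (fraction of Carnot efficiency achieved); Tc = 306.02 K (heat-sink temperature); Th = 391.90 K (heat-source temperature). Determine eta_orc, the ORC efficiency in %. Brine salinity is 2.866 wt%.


eta_orc = (1 - Tc/Th) * f * 100
eta_orc = (1 - 306.02/391.90) * 0.54389 * 100
eta_orc = 11.919 %


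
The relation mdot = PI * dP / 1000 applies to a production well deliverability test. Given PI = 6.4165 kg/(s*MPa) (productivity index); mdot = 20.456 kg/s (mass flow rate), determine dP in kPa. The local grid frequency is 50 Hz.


dP = mdot * 1000 / PI
dP = 20.456 * 1000 / 6.4165
dP = 3188.0 kPa


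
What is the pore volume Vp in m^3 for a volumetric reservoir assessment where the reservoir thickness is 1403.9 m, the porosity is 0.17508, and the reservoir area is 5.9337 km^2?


Vp = A * 1e6 * hr * phi
Vp = 5.9337 * 1e6 * 1403.9 * 0.17508
Vp = 1.4585e+09 m^3


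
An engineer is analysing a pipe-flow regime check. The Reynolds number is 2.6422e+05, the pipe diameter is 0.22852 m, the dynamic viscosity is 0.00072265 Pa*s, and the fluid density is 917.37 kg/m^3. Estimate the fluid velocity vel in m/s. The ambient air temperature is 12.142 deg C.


vel = Re * mu / (rho * D)
vel = 2.6422e+05 * 0.00072265 / (917.37 * 0.22852)
vel = 0.91080 m/s


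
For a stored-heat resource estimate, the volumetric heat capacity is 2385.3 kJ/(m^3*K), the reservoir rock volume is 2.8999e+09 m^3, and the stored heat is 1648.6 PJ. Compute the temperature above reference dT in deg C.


dT = Q_s * 1e12 / (Vr * rhoc)
dT = 1648.6 * 1e12 / (2.8999e+09 * 2385.3)
dT = 238.3358 K
Convert (temperature difference, 1 K = 1 deg C): 238.3358 K = 238.3358 deg C
dT = 238.34 deg C


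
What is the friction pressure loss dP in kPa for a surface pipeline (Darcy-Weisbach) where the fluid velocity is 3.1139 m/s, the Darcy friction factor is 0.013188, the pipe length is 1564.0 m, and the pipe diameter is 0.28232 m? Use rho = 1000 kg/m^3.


dP = f * (L/D) * (rho*vel^2/2) / 1000
dP = 0.013188 * (1564.0/0.28232) * (1000*3.1139^2/2) / 1000
dP = 354.20 kPa


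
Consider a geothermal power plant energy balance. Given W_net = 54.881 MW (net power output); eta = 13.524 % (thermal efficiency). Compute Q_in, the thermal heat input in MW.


Q_in = W_net / (eta / 100)
Q_in = 54.881 / (13.524 / 100)
Q_in = 405.80 MW


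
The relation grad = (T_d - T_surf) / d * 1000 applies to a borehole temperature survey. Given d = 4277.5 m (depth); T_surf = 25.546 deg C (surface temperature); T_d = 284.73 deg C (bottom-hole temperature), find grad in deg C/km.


grad = (T_d - T_surf) / d * 1000
grad = (284.73 - 25.546) / 4277.5 * 1000
grad = 60.592 deg C/km


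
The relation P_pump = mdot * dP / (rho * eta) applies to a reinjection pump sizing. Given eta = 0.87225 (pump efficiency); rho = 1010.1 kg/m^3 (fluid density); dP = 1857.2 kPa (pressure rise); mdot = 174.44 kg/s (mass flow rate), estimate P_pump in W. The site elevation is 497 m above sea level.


P_pump = mdot * dP / (rho * eta)
P_pump = 174.44 * 1857.2 / (1010.1 * 0.87225)
P_pump = 367.7049 kW
Convert: 367.7049 kW * 1000.0 = 3.6770e+05 W
P_pump = 3.6770e+05 W


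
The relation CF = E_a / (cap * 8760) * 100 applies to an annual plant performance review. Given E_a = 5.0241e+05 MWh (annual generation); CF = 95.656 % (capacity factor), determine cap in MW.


cap = E_a / (CF/100 * 8760)
cap = 5.0241e+05 / (95.656/100 * 8760)
cap = 59.957 MW


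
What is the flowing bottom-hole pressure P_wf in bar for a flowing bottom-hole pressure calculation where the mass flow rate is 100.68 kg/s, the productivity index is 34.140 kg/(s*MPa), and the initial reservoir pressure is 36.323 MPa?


P_wf = P_i - mdot / PI
P_wf = 36.323 - 100.68 / 34.140
P_wf = 33.37397 MPa
Convert: 33.37397 MPa * 10.0 = 333.74 bar
P_wf = 333.74 bar


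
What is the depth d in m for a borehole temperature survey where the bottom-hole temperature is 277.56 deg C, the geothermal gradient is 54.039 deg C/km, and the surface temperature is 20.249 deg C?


d = (T_d - T_surf) / grad * 1000
d = (277.56 - 20.249) / 54.039 * 1000
d = 4761.6 m


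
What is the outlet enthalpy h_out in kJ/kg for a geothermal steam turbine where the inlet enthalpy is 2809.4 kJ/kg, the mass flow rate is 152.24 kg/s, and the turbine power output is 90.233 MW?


h_out = h_in - P * 1000 / mdot
h_out = 2809.4 - 90.233 * 1000 / 152.24
h_out = 2216.7 kJ/kg


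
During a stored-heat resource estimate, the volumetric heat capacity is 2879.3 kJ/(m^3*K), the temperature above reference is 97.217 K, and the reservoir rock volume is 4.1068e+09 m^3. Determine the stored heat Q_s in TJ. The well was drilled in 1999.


Q_s = Vr * rhoc * dT / 1e12
Q_s = 4.1068e+09 * 2879.3 * 97.217 / 1e12
Q_s = 1149.563 PJ
Convert: 1149.563 PJ * 1000.0 = 1.1496e+06 TJ
Q_s = 1.1496e+06 TJ


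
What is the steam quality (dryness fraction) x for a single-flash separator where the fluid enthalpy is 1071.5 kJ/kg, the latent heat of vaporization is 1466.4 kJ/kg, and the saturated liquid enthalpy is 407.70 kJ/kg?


x = (h - hf) / hfg
x = (1071.5 - 407.70) / 1466.4
x = 0.45267


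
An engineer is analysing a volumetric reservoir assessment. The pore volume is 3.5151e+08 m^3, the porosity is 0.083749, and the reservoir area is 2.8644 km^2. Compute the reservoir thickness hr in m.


hr = Vp / (A * 1e6 * phi)
hr = 3.5151e+08 / (2.8644 * 1e6 * 0.083749)
hr = 1465.3 m


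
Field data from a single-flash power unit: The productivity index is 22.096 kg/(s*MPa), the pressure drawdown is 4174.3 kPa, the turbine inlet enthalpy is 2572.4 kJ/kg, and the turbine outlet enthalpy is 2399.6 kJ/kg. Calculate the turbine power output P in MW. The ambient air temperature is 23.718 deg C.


Step 1: mdot = PI * dP / 1000 = 22.096 * 4174.3 / 1000 = 92.23533 kg/s
Step 2: P = mdot*(h_in - h_out)/1000 = 92.23533*(2572.4 - 2399.6)/1000 = 15.938 MW
P = 15.938 MW


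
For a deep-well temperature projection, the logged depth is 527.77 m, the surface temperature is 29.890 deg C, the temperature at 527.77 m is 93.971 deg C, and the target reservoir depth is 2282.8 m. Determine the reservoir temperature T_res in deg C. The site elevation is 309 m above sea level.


Step 1: grad = (T_d1 - T_surf)/d1 * 1000 = (93.971 - 29.89)/527.77 * 1000 = 121.4184 deg C/km
Step 2: T_res = T_surf + grad*d2/1000 = 29.89 + 121.4184*2282.8/1000 = 307.06 deg C
T_res = 307.06 deg C


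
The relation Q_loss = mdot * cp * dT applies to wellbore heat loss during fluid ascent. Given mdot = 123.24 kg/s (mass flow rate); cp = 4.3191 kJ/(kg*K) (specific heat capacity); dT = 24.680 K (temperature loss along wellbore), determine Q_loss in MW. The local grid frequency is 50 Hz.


Q_loss = mdot * cp * dT
Q_loss = 123.24 * 4.3191 * 24.680
Q_loss = 13136.82 kW
Convert: 13136.82 kW * 0.001 = 13.137 MW
Q_loss = 13.137 MW


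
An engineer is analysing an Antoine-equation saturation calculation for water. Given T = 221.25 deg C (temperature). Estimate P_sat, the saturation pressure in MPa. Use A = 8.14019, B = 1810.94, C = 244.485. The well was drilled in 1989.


P_sat = 10^(A - B/(C + T)) / 760 * 0.101325
P_sat = 10^(8.14019 - 1810.94/(244.485 + 221.25)) / 760 * 0.101325
P_sat = 2.3809 MPa


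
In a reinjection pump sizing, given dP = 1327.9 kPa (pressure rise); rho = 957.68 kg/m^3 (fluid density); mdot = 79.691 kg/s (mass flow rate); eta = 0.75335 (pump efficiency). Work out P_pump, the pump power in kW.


P_pump = mdot * dP / (rho * eta)
P_pump = 79.691 * 1327.9 / (957.68 * 0.75335)
P_pump = 146.68 kW


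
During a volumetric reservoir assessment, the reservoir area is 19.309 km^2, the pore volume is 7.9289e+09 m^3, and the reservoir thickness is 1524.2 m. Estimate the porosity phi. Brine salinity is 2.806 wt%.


phi = Vp / (A * 1e6 * hr)
phi = 7.9289e+09 / (19.309 * 1e6 * 1524.2)
phi = 0.26941


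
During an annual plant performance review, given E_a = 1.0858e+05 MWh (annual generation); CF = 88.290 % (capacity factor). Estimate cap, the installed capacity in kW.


cap = E_a / (CF/100 * 8760)
cap = 1.0858e+05 / (88.290/100 * 8760)
cap = 14.03894 MW
Convert: 14.03894 MW * 1000.0 = 14039 kW
cap = 14039 kW


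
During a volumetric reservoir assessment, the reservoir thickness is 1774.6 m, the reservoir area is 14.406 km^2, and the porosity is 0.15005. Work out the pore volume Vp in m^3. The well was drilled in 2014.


Vp = A * 1e6 * hr * phi
Vp = 14.406 * 1e6 * 1774.6 * 0.15005
Vp = 3.8360e+09 m^3


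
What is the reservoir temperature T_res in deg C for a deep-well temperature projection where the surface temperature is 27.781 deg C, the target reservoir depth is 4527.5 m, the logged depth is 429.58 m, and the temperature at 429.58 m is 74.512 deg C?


Step 1: grad = (T_d1 - T_surf)/d1 * 1000 = (74.512 - 27.781)/429.58 * 1000 = 108.7830 deg C/km
Step 2: T_res = T_surf + grad*d2/1000 = 27.781 + 108.7830*4527.5/1000 = 520.30 deg C
T_res = 520.30 deg C


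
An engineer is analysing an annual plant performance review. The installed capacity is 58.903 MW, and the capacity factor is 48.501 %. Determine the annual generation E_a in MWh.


E_a = CF / 100 * cap * 8760
E_a = 48.501 / 100 * 58.903 * 8760
E_a = 2.5026e+05 MWh


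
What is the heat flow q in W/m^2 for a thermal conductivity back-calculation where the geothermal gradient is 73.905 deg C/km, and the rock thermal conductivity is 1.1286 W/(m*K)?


q = k * grad / 1000
q = 1.1286 * 73.905 / 1000
q = 0.083409 W/m^2


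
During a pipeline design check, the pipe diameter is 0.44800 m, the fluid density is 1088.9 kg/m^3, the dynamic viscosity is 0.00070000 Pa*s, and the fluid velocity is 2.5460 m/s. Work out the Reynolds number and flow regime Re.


Step 1: Re = rho*vel*D/mu = 1088.9*2.546*0.448/0.0007 = 1.7743e+06
Step 2: Re = 1.7743e+06 > 4000, so flow is turbulent.
Re = 1.7743e+06 (turbulent)


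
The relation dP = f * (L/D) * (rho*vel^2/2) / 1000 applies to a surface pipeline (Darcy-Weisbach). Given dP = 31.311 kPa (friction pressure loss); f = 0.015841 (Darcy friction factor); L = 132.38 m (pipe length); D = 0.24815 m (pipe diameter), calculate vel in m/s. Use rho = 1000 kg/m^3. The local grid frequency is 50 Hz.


vel = sqrt(dP*1000*2*D / (f*L*rho))
vel = sqrt(31.311*1000*2*0.24815 / (0.015841*132.38*1000))
vel = 2.7222 m/s


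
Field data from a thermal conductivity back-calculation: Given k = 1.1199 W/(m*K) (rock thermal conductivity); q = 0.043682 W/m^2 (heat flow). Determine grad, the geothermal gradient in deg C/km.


grad = q / k * 1000
grad = 0.043682 / 1.1199 * 1000
grad = 39.005 deg C/km


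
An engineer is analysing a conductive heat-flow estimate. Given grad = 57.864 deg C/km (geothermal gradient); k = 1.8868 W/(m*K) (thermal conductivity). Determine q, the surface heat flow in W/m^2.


q = k * grad / 1000
q = 1.8868 * 57.864 / 1000
q = 0.10918 W/m^2


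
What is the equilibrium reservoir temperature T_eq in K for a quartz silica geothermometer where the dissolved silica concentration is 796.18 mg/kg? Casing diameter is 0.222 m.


T_eq = 1309 / (5.19 - log10(SiO2)) - 273.15
T_eq = 1309 / (5.19 - log10(796.18)) - 273.15
T_eq = 298.7183 deg C
Convert to K: 298.7183 + 273.15 = 571.87 K
T_eq = 571.87 K


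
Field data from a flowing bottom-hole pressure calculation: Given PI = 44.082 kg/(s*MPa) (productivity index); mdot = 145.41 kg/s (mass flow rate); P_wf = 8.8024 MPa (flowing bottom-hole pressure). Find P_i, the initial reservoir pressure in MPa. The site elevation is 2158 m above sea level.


P_i = P_wf + mdot / PI
P_i = 8.8024 + 145.41 / 44.082
P_i = 12.101 MPa


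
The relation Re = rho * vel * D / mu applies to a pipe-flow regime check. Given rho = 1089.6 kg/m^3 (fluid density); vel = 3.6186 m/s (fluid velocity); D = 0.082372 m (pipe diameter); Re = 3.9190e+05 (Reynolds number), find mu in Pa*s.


mu = rho * vel * D / Re
mu = 1089.6 * 3.6186 * 0.082372 / 3.9190e+05
mu = 0.00082873 Pa*s


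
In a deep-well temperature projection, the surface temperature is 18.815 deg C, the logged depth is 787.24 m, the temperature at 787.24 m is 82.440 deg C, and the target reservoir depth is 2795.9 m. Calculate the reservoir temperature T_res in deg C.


Step 1: grad = (T_d1 - T_surf)/d1 * 1000 = (82.44 - 18.815)/787.24 * 1000 = 80.82033 deg C/km
Step 2: T_res = T_surf + grad*d2/1000 = 18.815 + 80.82033*2795.9/1000 = 244.78 deg C
T_res = 244.78 deg C


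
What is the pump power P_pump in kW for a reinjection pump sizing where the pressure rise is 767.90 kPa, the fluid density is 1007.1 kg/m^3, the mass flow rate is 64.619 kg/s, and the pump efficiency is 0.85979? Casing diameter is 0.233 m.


P_pump = mdot * dP / (rho * eta)
P_pump = 64.619 * 767.90 / (1007.1 * 0.85979)
P_pump = 57.306 kW


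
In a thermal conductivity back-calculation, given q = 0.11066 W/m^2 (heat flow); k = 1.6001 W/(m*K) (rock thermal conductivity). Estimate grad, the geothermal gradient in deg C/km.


grad = q / k * 1000
grad = 0.11066 / 1.6001 * 1000
grad = 69.158 deg C/km


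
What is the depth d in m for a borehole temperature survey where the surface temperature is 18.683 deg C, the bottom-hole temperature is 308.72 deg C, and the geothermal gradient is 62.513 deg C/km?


d = (T_d - T_surf) / grad * 1000
d = (308.72 - 18.683) / 62.513 * 1000
d = 4639.6 m


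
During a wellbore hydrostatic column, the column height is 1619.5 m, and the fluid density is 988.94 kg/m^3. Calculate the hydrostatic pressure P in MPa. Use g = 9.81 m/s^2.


P = rho * g * h / 1e6
P = 988.94 * 9.81 * 1619.5 / 1e6
P = 15.712 MPa


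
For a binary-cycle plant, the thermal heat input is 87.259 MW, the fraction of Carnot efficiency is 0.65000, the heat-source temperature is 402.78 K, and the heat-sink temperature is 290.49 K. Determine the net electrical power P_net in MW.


Step 1: eta = (1 - Tc/Th)*f = (1 - 290.49/402.78)*0.65 = 0.1812118
Step 2: P_net = eta * Q_in = 0.1812118 * 87.259 = 15.812 MW
P_net = 15.812 MW


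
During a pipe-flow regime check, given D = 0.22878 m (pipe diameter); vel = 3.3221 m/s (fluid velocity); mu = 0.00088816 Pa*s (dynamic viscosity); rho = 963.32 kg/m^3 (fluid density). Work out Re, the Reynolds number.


Re = rho * vel * D / mu
Re = 963.32 * 3.3221 * 0.22878 / 0.00088816
Re = 8.2435e+05


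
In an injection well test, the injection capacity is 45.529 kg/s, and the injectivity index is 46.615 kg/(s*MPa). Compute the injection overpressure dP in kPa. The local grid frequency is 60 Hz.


dP = mdot * 1000 / II
dP = 45.529 * 1000 / 46.615
dP = 976.70 kPa
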